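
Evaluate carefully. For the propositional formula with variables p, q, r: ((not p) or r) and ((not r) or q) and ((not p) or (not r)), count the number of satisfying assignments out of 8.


Evaluate all 8 assignments for p, q, r:
p=0, q=0, r=0: 1
p=0, q=0, r=1: 0
p=0, q=1, r=0: 1
p=0, q=1, r=1: 1
p=1, q=0, r=0: 0
p=1, q=0, r=1: 0
p=1, q=1, r=0: 0
p=1, q=1, r=1: 0
Satisfying count = 3

3


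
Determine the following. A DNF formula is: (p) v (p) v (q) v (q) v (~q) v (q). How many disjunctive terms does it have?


A DNF formula is a disjunction of terms (conjunctions).
Terms are separated by v.
Counting the disjuncts: 6 terms.

6


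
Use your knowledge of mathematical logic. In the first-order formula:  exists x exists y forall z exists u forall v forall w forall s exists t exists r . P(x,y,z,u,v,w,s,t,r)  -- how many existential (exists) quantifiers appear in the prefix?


Quantifier prefix: exists x exists y forall z exists u forall v forall w forall s exists t exists r
Mark each quantifier type:
  E E U E U U U E E
Universal count = 4, Existential count = 5
Asked for existential (exists) quantifiers: 5

5


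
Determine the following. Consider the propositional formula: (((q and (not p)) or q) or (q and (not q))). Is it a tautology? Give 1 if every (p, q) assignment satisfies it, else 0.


Check all 4 assignments:
p=0, q=0: 0
p=0, q=1: 1
p=1, q=0: 0
p=1, q=1: 1
Satisfying count = 2/4.
Tautology iff count = 4: no.

0


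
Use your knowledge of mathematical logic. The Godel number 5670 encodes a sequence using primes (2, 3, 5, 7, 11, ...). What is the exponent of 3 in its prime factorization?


Factorize 5670 by dividing by 3 repeatedly.
Division steps: 3 divides 5670 exactly 4 time(s).
Exponent of 3 = 4

4


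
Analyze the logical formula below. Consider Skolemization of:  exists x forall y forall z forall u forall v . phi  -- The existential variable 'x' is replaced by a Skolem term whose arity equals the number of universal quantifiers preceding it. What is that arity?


Quantifier prefix: exists x forall y forall z forall u forall v
'x' is existentially quantified at position 1.
No universal quantifiers precede it.
Skolem function arity = 0 (a Skolem constant)

0


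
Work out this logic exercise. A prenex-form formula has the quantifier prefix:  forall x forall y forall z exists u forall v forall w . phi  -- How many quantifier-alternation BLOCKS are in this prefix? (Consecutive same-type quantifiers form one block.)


Quantifier-type sequence: A A A E A A  (A=forall, E=exists)
Group into maximal same-type runs:
  Ax3 | Ex1 | Ax2
Number of blocks = 3

3


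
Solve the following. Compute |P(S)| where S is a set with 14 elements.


The power set of a set with n elements has 2^n elements.
|P(S)| = 2^14 = 16384

16384


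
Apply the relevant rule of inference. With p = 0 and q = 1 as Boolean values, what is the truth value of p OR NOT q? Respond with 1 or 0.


p = 0, q = 1
Operation: p OR NOT q
Evaluate: 0 OR NOT 1 = 0

0


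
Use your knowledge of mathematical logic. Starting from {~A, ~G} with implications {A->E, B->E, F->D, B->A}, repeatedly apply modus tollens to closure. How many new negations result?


Initial negated facts: {~A, ~G}
Apply modus tollens to closure:
  ~A and B->A  =>  ~B
Final negated: {~A, ~B, ~G}
New negations: {~B}
Count = 1

1


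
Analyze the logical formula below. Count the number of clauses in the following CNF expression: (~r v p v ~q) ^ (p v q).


A CNF formula is a conjunction of clauses.
Clauses are separated by ^.
Counting the conjuncts: 2 clauses.

2


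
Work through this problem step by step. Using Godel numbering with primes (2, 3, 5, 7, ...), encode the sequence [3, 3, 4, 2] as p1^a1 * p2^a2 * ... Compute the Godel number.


Encode each element as an exponent of the corresponding prime:
  2^3 = 8
  3^3 = 27
  5^4 = 625
  7^2 = 49
Product = 8 * 27 * 625 * 49 = 6615000

6615000


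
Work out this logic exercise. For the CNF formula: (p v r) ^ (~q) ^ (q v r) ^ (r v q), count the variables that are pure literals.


Check each variable for pure literal status:
p: pure positive
q: mixed (not pure)
r: pure positive
Pure literal count = 2

2


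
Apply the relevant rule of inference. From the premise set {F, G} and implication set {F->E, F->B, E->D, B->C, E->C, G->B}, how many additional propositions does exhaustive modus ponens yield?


Initial facts: {F, G}
Apply modus ponens to closure:
  F and F->E  =>  E
  F and F->B  =>  B
  E and E->D  =>  D
  B and B->C  =>  C
Final known: {B, C, D, E, F, G}
New propositions: {B, C, D, E}
Count = 4

4


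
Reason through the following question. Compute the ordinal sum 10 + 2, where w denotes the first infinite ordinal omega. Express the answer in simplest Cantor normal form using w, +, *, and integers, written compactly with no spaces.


Compute 10 + 2.
Ordinal + is associative but NOT commutative; for finite n>0, n + w = w but w + n stays w+n.
Both operands finite; ordinal + agrees with natural +: 10 + 2 = 12.
Result = 12

12


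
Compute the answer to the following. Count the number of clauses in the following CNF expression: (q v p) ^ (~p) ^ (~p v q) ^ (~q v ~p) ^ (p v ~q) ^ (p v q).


A CNF formula is a conjunction of clauses.
Clauses are separated by ^.
Counting the conjuncts: 6 clauses.

6


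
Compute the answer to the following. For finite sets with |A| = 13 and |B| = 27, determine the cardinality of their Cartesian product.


The Cartesian product A x B contains all ordered pairs (a, b).
|A x B| = |A| * |B| = 13 * 27 = 351

351


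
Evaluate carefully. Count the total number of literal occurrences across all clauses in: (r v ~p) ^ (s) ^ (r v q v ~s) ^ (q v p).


Counting literals in each clause:
Clause 1: 2 literal(s)
Clause 2: 1 literal(s)
Clause 3: 3 literal(s)
Clause 4: 2 literal(s)
Total = 8

8


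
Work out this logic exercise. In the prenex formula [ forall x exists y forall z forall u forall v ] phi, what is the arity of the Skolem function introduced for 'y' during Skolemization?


Quantifier prefix: forall x exists y forall z forall u forall v
'y' is existentially quantified at position 2.
Universal variables preceding it: x
Skolem function arity = 1

1


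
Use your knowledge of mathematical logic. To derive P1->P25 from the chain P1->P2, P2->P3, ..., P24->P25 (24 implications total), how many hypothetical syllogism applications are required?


With 24 implications in a chain connecting 25 propositions:
P1->P2, P2->P3, ..., P24->P25
Steps needed = (number of implications) - 1 = 24 - 1 = 23

23


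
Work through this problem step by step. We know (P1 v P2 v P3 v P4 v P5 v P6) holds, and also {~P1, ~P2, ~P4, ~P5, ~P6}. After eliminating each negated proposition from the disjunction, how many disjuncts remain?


Original disjuncts (6): P1, P2, P3, P4, P5, P6
Negated (eliminate): ~P1, ~P2, ~P4, ~P5, ~P6
Remaining disjuncts: P3
Count = 6 - 5 = 1

1


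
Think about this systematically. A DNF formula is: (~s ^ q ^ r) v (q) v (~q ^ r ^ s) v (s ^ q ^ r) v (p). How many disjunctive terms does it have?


A DNF formula is a disjunction of terms (conjunctions).
Terms are separated by v.
Counting the disjuncts: 5 terms.

5


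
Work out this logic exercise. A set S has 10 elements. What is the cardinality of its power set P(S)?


The power set of a set with n elements has 2^n elements.
|P(S)| = 2^10 = 1024

1024


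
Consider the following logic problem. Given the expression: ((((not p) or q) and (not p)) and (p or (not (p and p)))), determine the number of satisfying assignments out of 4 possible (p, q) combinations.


Check all 4 assignments:
p=0, q=0: 1
p=0, q=1: 1
p=1, q=0: 0
p=1, q=1: 0
Count of True = 2

2


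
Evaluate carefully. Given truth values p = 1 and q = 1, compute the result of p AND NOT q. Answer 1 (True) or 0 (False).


p = 1, q = 1
Operation: p AND NOT q
Evaluate: 1 AND NOT 1 = 0

0


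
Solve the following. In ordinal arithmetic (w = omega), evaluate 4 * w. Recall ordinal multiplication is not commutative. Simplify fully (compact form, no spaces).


Compute 4 * w.
Ordinal * is associative and left-distributive over +, but NOT commutative; for finite n>1, n*w = w but w*n stays w*n.
For finite n>0, n * w = sup{n*k : k<w} = w. So 4 * w = w.
Result = w

w


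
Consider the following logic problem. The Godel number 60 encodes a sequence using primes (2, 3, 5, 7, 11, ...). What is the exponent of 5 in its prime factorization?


Factorize 60 by dividing by 5 repeatedly.
Division steps: 5 divides 60 exactly 1 time(s).
Exponent of 5 = 1

1


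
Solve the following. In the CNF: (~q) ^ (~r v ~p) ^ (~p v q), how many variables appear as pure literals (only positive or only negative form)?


Check each variable for pure literal status:
p: pure negative
q: mixed (not pure)
r: pure negative
Pure literal count = 2

2


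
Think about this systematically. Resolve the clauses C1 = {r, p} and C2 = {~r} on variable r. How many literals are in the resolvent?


Remove r from C1 and ~r from C2.
C1 remainder: {p}
C2 remainder: {}
Union (resolvent): {p}
Resolvent has 1 literal(s).

1


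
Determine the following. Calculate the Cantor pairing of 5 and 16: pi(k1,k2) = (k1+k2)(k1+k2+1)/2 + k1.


k1 + k2 = 21
(k1+k2)(k1+k2+1)/2 = 21 * 22 / 2 = 231
pi = 231 + 5 = 236

236


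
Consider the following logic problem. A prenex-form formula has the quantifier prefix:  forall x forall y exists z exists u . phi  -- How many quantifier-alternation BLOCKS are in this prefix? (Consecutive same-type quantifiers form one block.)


Quantifier-type sequence: A A E E  (A=forall, E=exists)
Group into maximal same-type runs:
  Ax2 | Ex2
Number of blocks = 2

2


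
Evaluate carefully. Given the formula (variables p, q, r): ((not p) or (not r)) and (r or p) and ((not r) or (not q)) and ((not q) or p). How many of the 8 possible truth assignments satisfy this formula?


Evaluate all 8 assignments for p, q, r:
p=0, q=0, r=0: 0
p=0, q=0, r=1: 1
p=0, q=1, r=0: 0
p=0, q=1, r=1: 0
p=1, q=0, r=0: 1
p=1, q=0, r=1: 0
p=1, q=1, r=0: 1
p=1, q=1, r=1: 0
Satisfying count = 3

3


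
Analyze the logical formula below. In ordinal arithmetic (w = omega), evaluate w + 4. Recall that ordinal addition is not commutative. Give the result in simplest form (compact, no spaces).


Compute w + 4.
Ordinal + is associative but NOT commutative; for finite n>0, n + w = w but w + n stays w+n.
w + 4 is already in normal form (a successor ordinal beyond w).
Result = w+4

w+4


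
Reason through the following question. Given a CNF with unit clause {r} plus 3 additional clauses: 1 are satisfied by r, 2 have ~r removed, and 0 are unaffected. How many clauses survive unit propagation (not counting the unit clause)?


Satisfied (removed): 1
Shortened (remain): 2
Unchanged (remain): 0
Remaining = 2 + 0 = 2

2


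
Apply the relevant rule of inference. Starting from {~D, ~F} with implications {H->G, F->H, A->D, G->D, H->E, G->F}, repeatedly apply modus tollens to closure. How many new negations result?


Initial negated facts: {~D, ~F}
Apply modus tollens to closure:
  ~D and A->D  =>  ~A
  ~D and G->D  =>  ~G
  ~G and H->G  =>  ~H
Final negated: {~A, ~D, ~F, ~G, ~H}
New negations: {~A, ~G, ~H}
Count = 3

3


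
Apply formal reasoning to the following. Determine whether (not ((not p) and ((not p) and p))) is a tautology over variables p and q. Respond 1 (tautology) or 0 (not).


Check all 4 assignments:
p=0, q=0: 1
p=0, q=1: 1
p=1, q=0: 1
p=1, q=1: 1
Satisfying count = 4/4.
Tautology iff count = 4: yes.

1


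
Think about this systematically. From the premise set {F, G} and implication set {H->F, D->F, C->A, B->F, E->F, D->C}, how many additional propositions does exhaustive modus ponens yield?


Initial facts: {F, G}
Apply modus ponens to closure:
  (no implication fires)
Final known: {F, G}
New propositions: {(none)}
Count = 0

0


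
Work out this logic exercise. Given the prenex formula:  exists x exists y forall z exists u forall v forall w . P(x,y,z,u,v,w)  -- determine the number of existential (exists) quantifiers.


Quantifier prefix: exists x exists y forall z exists u forall v forall w
Mark each quantifier type:
  E E U E U U
Universal count = 3, Existential count = 3
Asked for existential (exists) quantifiers: 3

3


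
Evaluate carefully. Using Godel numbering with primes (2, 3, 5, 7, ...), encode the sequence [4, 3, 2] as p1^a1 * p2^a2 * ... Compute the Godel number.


Encode each element as an exponent of the corresponding prime:
  2^4 = 16
  3^3 = 27
  5^2 = 25
Product = 16 * 27 * 25 = 10800

10800


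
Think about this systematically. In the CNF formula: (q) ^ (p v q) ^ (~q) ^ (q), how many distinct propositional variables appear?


Identify each variable that appears in the formula.
Variables found: p, q
Count = 2

2


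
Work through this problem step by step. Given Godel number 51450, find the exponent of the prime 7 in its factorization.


Factorize 51450 by dividing by 7 repeatedly.
Division steps: 7 divides 51450 exactly 3 time(s).
Exponent of 7 = 3

3


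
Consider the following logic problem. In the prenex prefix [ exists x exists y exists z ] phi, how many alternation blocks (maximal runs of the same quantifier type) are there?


Quantifier-type sequence: E E E  (A=forall, E=exists)
Group into maximal same-type runs:
  Ex3
Number of blocks = 1

1


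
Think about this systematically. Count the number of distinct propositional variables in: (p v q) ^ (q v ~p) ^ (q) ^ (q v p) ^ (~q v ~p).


Identify each variable that appears in the formula.
Variables found: p, q
Count = 2

2


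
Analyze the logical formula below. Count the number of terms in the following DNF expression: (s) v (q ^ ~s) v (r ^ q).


A DNF formula is a disjunction of terms (conjunctions).
Terms are separated by v.
Counting the disjuncts: 3 terms.

3


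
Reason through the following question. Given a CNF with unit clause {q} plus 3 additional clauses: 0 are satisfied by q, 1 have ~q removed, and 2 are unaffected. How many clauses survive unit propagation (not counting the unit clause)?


Satisfied (removed): 0
Shortened (remain): 1
Unchanged (remain): 2
Remaining = 1 + 2 = 3

3


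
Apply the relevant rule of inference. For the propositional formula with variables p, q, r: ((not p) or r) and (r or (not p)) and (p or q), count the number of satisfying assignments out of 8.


Evaluate all 8 assignments for p, q, r:
p=0, q=0, r=0: 0
p=0, q=0, r=1: 0
p=0, q=1, r=0: 1
p=0, q=1, r=1: 1
p=1, q=0, r=0: 0
p=1, q=0, r=1: 1
p=1, q=1, r=0: 0
p=1, q=1, r=1: 1
Satisfying count = 4

4


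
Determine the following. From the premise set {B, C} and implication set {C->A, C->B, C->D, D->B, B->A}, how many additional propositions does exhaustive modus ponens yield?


Initial facts: {B, C}
Apply modus ponens to closure:
  C and C->A  =>  A
  C and C->D  =>  D
Final known: {A, B, C, D}
New propositions: {A, D}
Count = 2

2


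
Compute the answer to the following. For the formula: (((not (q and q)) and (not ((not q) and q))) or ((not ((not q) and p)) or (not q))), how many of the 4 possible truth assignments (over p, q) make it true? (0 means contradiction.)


Check all 4 assignments:
p=0, q=0: 1
p=0, q=1: 1
p=1, q=0: 1
p=1, q=1: 1
Count of True = 4

4


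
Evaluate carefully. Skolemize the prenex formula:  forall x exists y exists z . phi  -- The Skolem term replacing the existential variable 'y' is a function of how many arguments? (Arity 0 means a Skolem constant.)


Quantifier prefix: forall x exists y exists z
'y' is existentially quantified at position 2.
Universal variables preceding it: x
Skolem function arity = 1

1


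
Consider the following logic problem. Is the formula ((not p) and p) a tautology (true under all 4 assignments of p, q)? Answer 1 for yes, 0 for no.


Check all 4 assignments:
p=0, q=0: 0
p=0, q=1: 0
p=1, q=0: 0
p=1, q=1: 0
Satisfying count = 0/4.
Tautology iff count = 4: no.

0


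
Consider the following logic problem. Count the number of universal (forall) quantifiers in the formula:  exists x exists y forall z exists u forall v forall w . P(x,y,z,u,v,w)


Quantifier prefix: exists x exists y forall z exists u forall v forall w
Mark each quantifier type:
  E E U E U U
Universal count = 3, Existential count = 3
Asked for universal (forall) quantifiers: 3

3


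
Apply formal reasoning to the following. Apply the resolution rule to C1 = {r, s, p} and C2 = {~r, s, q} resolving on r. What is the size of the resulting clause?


Remove r from C1 and ~r from C2.
C1 remainder: {s, p}
C2 remainder: {s, q}
Union (resolvent): {p, q, s}
Resolvent has 3 literal(s).

3


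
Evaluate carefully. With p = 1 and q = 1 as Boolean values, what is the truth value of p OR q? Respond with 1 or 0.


p = 1, q = 1
Operation: p OR q
Evaluate: 1 OR 1 = 1

1


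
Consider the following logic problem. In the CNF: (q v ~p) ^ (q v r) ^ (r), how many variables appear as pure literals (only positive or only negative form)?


Check each variable for pure literal status:
p: pure negative
q: pure positive
r: pure positive
Pure literal count = 3

3


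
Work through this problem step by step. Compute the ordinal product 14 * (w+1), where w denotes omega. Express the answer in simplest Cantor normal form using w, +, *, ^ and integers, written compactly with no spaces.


Compute 14 * (w+1).
Ordinal * is associative and left-distributive over +, but NOT commutative; for finite n>1, n*w = w but w*n stays w*n.
By left-distributivity: 14 * (w+1) = 14*w + 14*1 = w + 14 = w+14.
Result = w+14

w+14


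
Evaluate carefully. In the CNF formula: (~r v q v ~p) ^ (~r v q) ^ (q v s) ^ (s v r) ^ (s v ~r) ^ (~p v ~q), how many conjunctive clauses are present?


A CNF formula is a conjunction of clauses.
Clauses are separated by ^.
Counting the conjuncts: 6 clauses.

6


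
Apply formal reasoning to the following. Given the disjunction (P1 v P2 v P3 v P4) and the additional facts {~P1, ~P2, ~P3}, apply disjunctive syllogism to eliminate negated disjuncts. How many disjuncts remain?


Original disjuncts (4): P1, P2, P3, P4
Negated (eliminate): ~P1, ~P2, ~P3
Remaining disjuncts: P4
Count = 4 - 3 = 1

1


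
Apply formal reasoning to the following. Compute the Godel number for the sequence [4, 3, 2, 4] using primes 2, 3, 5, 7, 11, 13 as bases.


Encode each element as an exponent of the corresponding prime:
  2^4 = 16
  3^3 = 27
  5^2 = 25
  7^4 = 2401
Product = 16 * 27 * 25 * 2401 = 25930800

25930800


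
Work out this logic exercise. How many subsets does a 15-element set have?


The power set of a set with n elements has 2^n elements.
|P(S)| = 2^15 = 32768

32768


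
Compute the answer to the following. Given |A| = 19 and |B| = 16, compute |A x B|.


The Cartesian product A x B contains all ordered pairs (a, b).
|A x B| = |A| * |B| = 19 * 16 = 304

304


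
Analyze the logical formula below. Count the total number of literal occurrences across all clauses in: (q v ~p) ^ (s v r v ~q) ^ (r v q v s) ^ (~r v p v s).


Counting literals in each clause:
Clause 1: 2 literal(s)
Clause 2: 3 literal(s)
Clause 3: 3 literal(s)
Clause 4: 3 literal(s)
Total = 11

11


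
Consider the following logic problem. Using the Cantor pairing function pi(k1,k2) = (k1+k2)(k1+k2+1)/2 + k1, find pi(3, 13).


k1 + k2 = 16
(k1+k2)(k1+k2+1)/2 = 16 * 17 / 2 = 136
pi = 136 + 3 = 139

139


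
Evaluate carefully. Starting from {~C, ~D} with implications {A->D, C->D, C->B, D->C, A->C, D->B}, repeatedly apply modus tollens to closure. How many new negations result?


Initial negated facts: {~C, ~D}
Apply modus tollens to closure:
  ~D and A->D  =>  ~A
Final negated: {~A, ~C, ~D}
New negations: {~A}
Count = 1

1


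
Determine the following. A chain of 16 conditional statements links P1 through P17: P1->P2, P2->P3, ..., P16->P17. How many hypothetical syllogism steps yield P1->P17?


With 16 implications in a chain connecting 17 propositions:
P1->P2, P2->P3, ..., P16->P17
Steps needed = (number of implications) - 1 = 16 - 1 = 15

15


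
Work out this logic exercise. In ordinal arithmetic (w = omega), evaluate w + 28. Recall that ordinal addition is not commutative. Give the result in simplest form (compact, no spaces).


Compute w + 28.
Ordinal + is associative but NOT commutative; for finite n>0, n + w = w but w + n stays w+n.
w + 28 is already in normal form (a successor ordinal beyond w).
Result = w+28

w+28


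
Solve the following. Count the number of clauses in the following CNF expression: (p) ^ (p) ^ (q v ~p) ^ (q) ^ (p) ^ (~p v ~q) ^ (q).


A CNF formula is a conjunction of clauses.
Clauses are separated by ^.
Counting the conjuncts: 7 clauses.

7


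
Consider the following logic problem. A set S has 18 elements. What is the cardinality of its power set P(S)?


The power set of a set with n elements has 2^n elements.
|P(S)| = 2^18 = 262144

262144


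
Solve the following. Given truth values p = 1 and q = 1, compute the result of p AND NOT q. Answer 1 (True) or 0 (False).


p = 1, q = 1
Operation: p AND NOT q
Evaluate: 1 AND NOT 1 = 0

0


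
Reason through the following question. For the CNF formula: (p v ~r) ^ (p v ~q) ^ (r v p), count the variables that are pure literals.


Check each variable for pure literal status:
p: pure positive
q: pure negative
r: mixed (not pure)
Pure literal count = 2

2


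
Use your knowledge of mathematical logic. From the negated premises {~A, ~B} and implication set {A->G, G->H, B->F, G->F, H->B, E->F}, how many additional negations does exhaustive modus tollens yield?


Initial negated facts: {~A, ~B}
Apply modus tollens to closure:
  ~B and H->B  =>  ~H
  ~H and G->H  =>  ~G
Final negated: {~A, ~B, ~G, ~H}
New negations: {~G, ~H}
Count = 2

2


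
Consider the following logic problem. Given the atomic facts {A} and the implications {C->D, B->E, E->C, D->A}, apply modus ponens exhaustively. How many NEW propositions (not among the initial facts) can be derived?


Initial facts: {A}
Apply modus ponens to closure:
  (no implication fires)
Final known: {A}
New propositions: {(none)}
Count = 0

0


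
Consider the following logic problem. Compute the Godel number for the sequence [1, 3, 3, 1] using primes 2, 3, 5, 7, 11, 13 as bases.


Encode each element as an exponent of the corresponding prime:
  2^1 = 2
  3^3 = 27
  5^3 = 125
  7^1 = 7
Product = 2 * 27 * 125 * 7 = 47250

47250


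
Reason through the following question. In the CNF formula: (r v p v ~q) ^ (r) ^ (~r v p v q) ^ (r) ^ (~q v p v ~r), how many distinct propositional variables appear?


Identify each variable that appears in the formula.
Variables found: p, q, r
Count = 3

3


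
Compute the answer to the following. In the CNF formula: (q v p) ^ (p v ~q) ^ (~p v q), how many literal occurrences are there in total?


Counting literals in each clause:
Clause 1: 2 literal(s)
Clause 2: 2 literal(s)
Clause 3: 2 literal(s)
Total = 6

6


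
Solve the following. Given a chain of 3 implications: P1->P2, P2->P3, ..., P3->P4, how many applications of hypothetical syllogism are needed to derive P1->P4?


With 3 implications in a chain connecting 4 propositions:
P1->P2, P2->P3, ..., P3->P4
Steps needed = (number of implications) - 1 = 3 - 1 = 2

2


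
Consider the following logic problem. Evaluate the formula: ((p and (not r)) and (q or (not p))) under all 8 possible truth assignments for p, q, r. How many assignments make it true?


Check all 8 assignments:
p=0, q=0, r=0: 0
p=0, q=0, r=1: 0
p=0, q=1, r=0: 0
p=0, q=1, r=1: 0
p=1, q=0, r=0: 0
p=1, q=0, r=1: 0
p=1, q=1, r=0: 1
p=1, q=1, r=1: 0
Count of True = 1

1


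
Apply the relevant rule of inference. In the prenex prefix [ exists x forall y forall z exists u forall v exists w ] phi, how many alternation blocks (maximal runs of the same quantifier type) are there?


Quantifier-type sequence: E A A E A E  (A=forall, E=exists)
Group into maximal same-type runs:
  Ex1 | Ax2 | Ex1 | Ax1 | Ex1
Number of blocks = 5

5


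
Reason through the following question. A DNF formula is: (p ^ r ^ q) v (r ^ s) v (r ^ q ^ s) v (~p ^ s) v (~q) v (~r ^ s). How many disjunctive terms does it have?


A DNF formula is a disjunction of terms (conjunctions).
Terms are separated by v.
Counting the disjuncts: 6 terms.

6


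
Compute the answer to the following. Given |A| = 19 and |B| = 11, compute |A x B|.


The Cartesian product A x B contains all ordered pairs (a, b).
|A x B| = |A| * |B| = 19 * 11 = 209

209


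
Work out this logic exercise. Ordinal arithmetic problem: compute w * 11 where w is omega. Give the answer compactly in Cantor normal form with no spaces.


Compute w * 11.
Ordinal * is associative and left-distributive over +, but NOT commutative; for finite n>1, n*w = w but w*n stays w*n.
w * 11 means 11 copies of w concatenated: w*11.
Result = w*11

w*11


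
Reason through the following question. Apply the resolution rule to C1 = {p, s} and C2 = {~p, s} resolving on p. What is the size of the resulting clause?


Remove p from C1 and ~p from C2.
C1 remainder: {s}
C2 remainder: {s}
Union (resolvent): {s}
Resolvent has 1 literal(s).

1


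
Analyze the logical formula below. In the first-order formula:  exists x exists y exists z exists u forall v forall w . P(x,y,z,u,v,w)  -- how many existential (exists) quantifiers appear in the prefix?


Quantifier prefix: exists x exists y exists z exists u forall v forall w
Mark each quantifier type:
  E E E E U U
Universal count = 2, Existential count = 4
Asked for existential (exists) quantifiers: 4

4


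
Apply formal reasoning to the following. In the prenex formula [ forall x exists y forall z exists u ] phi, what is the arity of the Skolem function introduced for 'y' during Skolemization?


Quantifier prefix: forall x exists y forall z exists u
'y' is existentially quantified at position 2.
Universal variables preceding it: x
Skolem function arity = 1

1


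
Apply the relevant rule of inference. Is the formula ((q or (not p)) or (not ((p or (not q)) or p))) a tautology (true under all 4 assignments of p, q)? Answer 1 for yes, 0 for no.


Check all 4 assignments:
p=0, q=0: 1
p=0, q=1: 1
p=1, q=0: 0
p=1, q=1: 1
Satisfying count = 3/4.
Tautology iff count = 4: no.

0


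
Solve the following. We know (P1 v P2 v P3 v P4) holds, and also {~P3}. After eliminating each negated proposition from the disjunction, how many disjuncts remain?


Original disjuncts (4): P1, P2, P3, P4
Negated (eliminate): ~P3
Remaining disjuncts: P1, P2, P4
Count = 4 - 1 = 3

3


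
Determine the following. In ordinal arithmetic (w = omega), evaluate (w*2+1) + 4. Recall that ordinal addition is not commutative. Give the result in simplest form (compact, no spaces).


Compute (w*2+1) + 4.
Ordinal + is associative but NOT commutative; for finite n>0, n + w = w but w + n stays w+n.
By associativity: (w*2+1) + 4 = w*2 + (1+4) = w*2+5.
Result = w*2+5

w*2+5


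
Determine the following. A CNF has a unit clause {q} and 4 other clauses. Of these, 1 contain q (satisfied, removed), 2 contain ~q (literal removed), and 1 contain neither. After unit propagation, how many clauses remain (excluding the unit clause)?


Satisfied (removed): 1
Shortened (remain): 2
Unchanged (remain): 1
Remaining = 2 + 1 = 3

3


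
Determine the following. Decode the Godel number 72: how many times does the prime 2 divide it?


Factorize 72 by dividing by 2 repeatedly.
Division steps: 2 divides 72 exactly 3 time(s).
Exponent of 2 = 3

3


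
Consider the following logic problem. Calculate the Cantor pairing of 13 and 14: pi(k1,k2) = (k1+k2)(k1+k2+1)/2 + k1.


k1 + k2 = 27
(k1+k2)(k1+k2+1)/2 = 27 * 28 / 2 = 378
pi = 378 + 13 = 391

391


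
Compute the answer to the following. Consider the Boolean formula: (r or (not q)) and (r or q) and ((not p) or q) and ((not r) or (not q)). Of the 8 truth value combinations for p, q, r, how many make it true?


Evaluate all 8 assignments for p, q, r:
p=0, q=0, r=0: 0
p=0, q=0, r=1: 1
p=0, q=1, r=0: 0
p=0, q=1, r=1: 0
p=1, q=0, r=0: 0
p=1, q=0, r=1: 0
p=1, q=1, r=0: 0
p=1, q=1, r=1: 0
Satisfying count = 1

1


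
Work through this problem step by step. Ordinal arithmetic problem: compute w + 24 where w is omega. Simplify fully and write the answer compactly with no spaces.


Compute w + 24.
Ordinal + is associative but NOT commutative; for finite n>0, n + w = w but w + n stays w+n.
w + 24 is already in normal form (a successor ordinal beyond w).
Result = w+24

w+24


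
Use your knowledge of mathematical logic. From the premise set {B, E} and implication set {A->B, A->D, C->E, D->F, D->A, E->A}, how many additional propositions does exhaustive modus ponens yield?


Initial facts: {B, E}
Apply modus ponens to closure:
  E and E->A  =>  A
  A and A->D  =>  D
  D and D->F  =>  F
Final known: {A, B, D, E, F}
New propositions: {A, D, F}
Count = 3

3


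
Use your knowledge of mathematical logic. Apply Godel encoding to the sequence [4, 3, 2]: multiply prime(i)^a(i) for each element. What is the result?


Encode each element as an exponent of the corresponding prime:
  2^4 = 16
  3^3 = 27
  5^2 = 25
Product = 16 * 27 * 25 = 10800

10800


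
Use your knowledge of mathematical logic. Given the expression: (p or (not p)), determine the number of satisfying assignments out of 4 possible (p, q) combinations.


Check all 4 assignments:
p=0, q=0: 1
p=0, q=1: 1
p=1, q=0: 1
p=1, q=1: 1
Count of True = 4

4


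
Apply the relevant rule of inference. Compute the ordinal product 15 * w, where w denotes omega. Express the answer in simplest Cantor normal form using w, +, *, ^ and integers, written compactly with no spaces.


Compute 15 * w.
Ordinal * is associative and left-distributive over +, but NOT commutative; for finite n>1, n*w = w but w*n stays w*n.
For finite n>0, n * w = sup{n*k : k<w} = w. So 15 * w = w.
Result = w

w


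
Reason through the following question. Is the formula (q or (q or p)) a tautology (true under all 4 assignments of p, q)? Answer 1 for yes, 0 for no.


Check all 4 assignments:
p=0, q=0: 0
p=0, q=1: 1
p=1, q=0: 1
p=1, q=1: 1
Satisfying count = 3/4.
Tautology iff count = 4: no.

0


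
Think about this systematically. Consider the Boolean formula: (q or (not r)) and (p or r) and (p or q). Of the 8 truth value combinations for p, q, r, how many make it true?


Evaluate all 8 assignments for p, q, r:
p=0, q=0, r=0: 0
p=0, q=0, r=1: 0
p=0, q=1, r=0: 0
p=0, q=1, r=1: 1
p=1, q=0, r=0: 1
p=1, q=0, r=1: 0
p=1, q=1, r=0: 1
p=1, q=1, r=1: 1
Satisfying count = 4

4


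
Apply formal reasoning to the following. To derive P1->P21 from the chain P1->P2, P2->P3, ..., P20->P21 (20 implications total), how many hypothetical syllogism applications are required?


With 20 implications in a chain connecting 21 propositions:
P1->P2, P2->P3, ..., P20->P21
Steps needed = (number of implications) - 1 = 20 - 1 = 19

19


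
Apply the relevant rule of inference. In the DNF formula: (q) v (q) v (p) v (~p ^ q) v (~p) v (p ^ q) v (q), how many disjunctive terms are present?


A DNF formula is a disjunction of terms (conjunctions).
Terms are separated by v.
Counting the disjuncts: 7 terms.

7


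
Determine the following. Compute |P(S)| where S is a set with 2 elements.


The power set of a set with n elements has 2^n elements.
|P(S)| = 2^2 = 4

4


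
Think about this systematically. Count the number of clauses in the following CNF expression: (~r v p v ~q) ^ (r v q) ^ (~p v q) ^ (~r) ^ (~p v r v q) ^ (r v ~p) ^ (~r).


A CNF formula is a conjunction of clauses.
Clauses are separated by ^.
Counting the conjuncts: 7 clauses.

7


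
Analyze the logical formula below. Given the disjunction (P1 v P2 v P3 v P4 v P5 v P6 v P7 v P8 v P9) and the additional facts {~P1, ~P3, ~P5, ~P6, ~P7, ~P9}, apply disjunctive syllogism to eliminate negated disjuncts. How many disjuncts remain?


Original disjuncts (9): P1, P2, P3, P4, P5, P6, P7, P8, P9
Negated (eliminate): ~P1, ~P3, ~P5, ~P6, ~P7, ~P9
Remaining disjuncts: P2, P4, P8
Count = 9 - 6 = 3

3


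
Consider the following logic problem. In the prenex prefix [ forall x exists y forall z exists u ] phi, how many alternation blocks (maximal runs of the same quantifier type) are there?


Quantifier-type sequence: A E A E  (A=forall, E=exists)
Group into maximal same-type runs:
  Ax1 | Ex1 | Ax1 | Ex1
Number of blocks = 4

4


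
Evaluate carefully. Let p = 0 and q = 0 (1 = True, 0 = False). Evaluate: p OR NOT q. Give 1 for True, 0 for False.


p = 0, q = 0
Operation: p OR NOT q
Evaluate: 0 OR NOT 0 = 1

1


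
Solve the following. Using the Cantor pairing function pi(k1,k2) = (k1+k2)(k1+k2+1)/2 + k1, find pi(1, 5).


k1 + k2 = 6
(k1+k2)(k1+k2+1)/2 = 6 * 7 / 2 = 21
pi = 21 + 1 = 22

22


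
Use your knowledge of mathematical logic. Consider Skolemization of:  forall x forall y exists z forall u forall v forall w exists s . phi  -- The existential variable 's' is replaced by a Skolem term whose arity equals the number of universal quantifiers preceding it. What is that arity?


Quantifier prefix: forall x forall y exists z forall u forall v forall w exists s
's' is existentially quantified at position 7.
Universal variables preceding it: x, y, u, v, w
Skolem function arity = 5

5


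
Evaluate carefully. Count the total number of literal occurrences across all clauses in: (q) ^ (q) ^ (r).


Counting literals in each clause:
Clause 1: 1 literal(s)
Clause 2: 1 literal(s)
Clause 3: 1 literal(s)
Total = 3

3


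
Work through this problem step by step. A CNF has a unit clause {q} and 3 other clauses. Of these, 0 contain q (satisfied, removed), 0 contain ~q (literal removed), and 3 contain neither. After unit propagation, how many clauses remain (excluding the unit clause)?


Satisfied (removed): 0
Shortened (remain): 0
Unchanged (remain): 3
Remaining = 0 + 3 = 3

3


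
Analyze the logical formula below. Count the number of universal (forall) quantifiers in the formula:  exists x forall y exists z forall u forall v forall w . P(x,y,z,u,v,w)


Quantifier prefix: exists x forall y exists z forall u forall v forall w
Mark each quantifier type:
  E U E U U U
Universal count = 4, Existential count = 2
Asked for universal (forall) quantifiers: 4

4


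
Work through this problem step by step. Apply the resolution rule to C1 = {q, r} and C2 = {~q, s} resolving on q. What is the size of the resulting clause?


Remove q from C1 and ~q from C2.
C1 remainder: {r}
C2 remainder: {s}
Union (resolvent): {r, s}
Resolvent has 2 literal(s).

2


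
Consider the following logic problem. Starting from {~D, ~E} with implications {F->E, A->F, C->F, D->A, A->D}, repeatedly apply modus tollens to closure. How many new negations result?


Initial negated facts: {~D, ~E}
Apply modus tollens to closure:
  ~E and F->E  =>  ~F
  ~F and A->F  =>  ~A
  ~F and C->F  =>  ~C
Final negated: {~A, ~C, ~D, ~E, ~F}
New negations: {~A, ~C, ~F}
Count = 3

3


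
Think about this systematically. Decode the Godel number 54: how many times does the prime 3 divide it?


Factorize 54 by dividing by 3 repeatedly.
Division steps: 3 divides 54 exactly 3 time(s).
Exponent of 3 = 3

3


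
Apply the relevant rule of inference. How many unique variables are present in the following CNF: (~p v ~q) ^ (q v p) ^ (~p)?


Identify each variable that appears in the formula.
Variables found: p, q
Count = 2

2


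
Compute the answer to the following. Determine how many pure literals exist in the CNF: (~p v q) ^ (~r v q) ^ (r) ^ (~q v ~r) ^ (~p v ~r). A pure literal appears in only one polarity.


Check each variable for pure literal status:
p: pure negative
q: mixed (not pure)
r: mixed (not pure)
Pure literal count = 1

1


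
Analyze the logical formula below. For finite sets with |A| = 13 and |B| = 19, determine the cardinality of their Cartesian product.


The Cartesian product A x B contains all ordered pairs (a, b).
|A x B| = |A| * |B| = 13 * 19 = 247

247


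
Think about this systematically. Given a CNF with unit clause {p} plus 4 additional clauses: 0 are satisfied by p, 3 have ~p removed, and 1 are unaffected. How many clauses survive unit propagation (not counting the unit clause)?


Satisfied (removed): 0
Shortened (remain): 3
Unchanged (remain): 1
Remaining = 3 + 1 = 4

4


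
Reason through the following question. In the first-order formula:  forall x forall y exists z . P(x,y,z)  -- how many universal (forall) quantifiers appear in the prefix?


Quantifier prefix: forall x forall y exists z
Mark each quantifier type:
  U U E
Universal count = 2, Existential count = 1
Asked for universal (forall) quantifiers: 2

2


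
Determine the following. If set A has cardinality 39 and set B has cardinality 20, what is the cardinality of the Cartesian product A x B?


The Cartesian product A x B contains all ordered pairs (a, b).
|A x B| = |A| * |B| = 39 * 20 = 780

780


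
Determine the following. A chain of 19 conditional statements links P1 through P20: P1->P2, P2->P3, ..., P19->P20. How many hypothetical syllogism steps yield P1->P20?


With 19 implications in a chain connecting 20 propositions:
P1->P2, P2->P3, ..., P19->P20
Steps needed = (number of implications) - 1 = 19 - 1 = 18

18


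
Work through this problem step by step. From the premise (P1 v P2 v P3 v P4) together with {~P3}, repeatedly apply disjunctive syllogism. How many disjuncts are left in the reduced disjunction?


Original disjuncts (4): P1, P2, P3, P4
Negated (eliminate): ~P3
Remaining disjuncts: P1, P2, P4
Count = 4 - 1 = 3

3


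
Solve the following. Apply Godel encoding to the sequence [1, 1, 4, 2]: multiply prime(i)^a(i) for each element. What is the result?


Encode each element as an exponent of the corresponding prime:
  2^1 = 2
  3^1 = 3
  5^4 = 625
  7^2 = 49
Product = 2 * 3 * 625 * 49 = 183750

183750


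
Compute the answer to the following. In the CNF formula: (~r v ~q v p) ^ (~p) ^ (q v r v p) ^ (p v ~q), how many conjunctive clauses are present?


A CNF formula is a conjunction of clauses.
Clauses are separated by ^.
Counting the conjuncts: 4 clauses.

4


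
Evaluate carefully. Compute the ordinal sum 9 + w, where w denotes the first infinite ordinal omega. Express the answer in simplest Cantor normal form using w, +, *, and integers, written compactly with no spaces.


Compute 9 + w.
Ordinal + is associative but NOT commutative; for finite n>0, n + w = w but w + n stays w+n.
Any finite left addend is absorbed by w on the right: 9 + w = w.
Result = w

w


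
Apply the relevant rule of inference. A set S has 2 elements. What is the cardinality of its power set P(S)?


The power set of a set with n elements has 2^n elements.
|P(S)| = 2^2 = 4

4


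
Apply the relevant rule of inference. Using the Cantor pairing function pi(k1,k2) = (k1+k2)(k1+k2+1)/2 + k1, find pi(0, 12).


k1 + k2 = 12
(k1+k2)(k1+k2+1)/2 = 12 * 13 / 2 = 78
pi = 78 + 0 = 78

78


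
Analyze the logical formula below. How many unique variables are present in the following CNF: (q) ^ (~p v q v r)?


Identify each variable that appears in the formula.
Variables found: p, q, r
Count = 3

3


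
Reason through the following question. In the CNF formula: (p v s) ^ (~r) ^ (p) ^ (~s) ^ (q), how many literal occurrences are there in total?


Counting literals in each clause:
Clause 1: 2 literal(s)
Clause 2: 1 literal(s)
Clause 3: 1 literal(s)
Clause 4: 1 literal(s)
Clause 5: 1 literal(s)
Total = 6

6


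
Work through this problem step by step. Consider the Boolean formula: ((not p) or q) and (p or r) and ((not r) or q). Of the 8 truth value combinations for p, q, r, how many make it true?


Evaluate all 8 assignments for p, q, r:
p=0, q=0, r=0: 0
p=0, q=0, r=1: 0
p=0, q=1, r=0: 0
p=0, q=1, r=1: 1
p=1, q=0, r=0: 0
p=1, q=0, r=1: 0
p=1, q=1, r=0: 1
p=1, q=1, r=1: 1
Satisfying count = 3

3
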